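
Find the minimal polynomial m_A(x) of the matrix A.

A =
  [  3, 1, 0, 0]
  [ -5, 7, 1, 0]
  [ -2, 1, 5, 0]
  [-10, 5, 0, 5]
x^3 - 15*x^2 + 75*x - 125

The characteristic polynomial is χ_A(x) = (x - 5)^4, so the eigenvalues are known. The minimal polynomial is
  m_A(x) = Π_λ (x − λ)^{k_λ}
where k_λ is the size of the *largest* Jordan block for λ (equivalently, the smallest k with (A − λI)^k v = 0 for every generalised eigenvector v of λ).

  λ = 5: largest Jordan block has size 3, contributing (x − 5)^3

So m_A(x) = (x - 5)^3 = x^3 - 15*x^2 + 75*x - 125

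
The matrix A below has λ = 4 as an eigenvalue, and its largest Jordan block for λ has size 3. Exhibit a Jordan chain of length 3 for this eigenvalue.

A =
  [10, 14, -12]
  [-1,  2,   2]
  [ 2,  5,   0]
A Jordan chain for λ = 4 of length 3:
v_1 = (-2, 0, -1)ᵀ
v_2 = (6, -1, 2)ᵀ
v_3 = (1, 0, 0)ᵀ

Let N = A − (4)·I. We want v_3 with N^3 v_3 = 0 but N^2 v_3 ≠ 0; then v_{j-1} := N · v_j for j = 3, …, 2.

Pick v_3 = (1, 0, 0)ᵀ.
Then v_2 = N · v_3 = (6, -1, 2)ᵀ.
Then v_1 = N · v_2 = (-2, 0, -1)ᵀ.

Sanity check: (A − (4)·I) v_1 = (0, 0, 0)ᵀ = 0. ✓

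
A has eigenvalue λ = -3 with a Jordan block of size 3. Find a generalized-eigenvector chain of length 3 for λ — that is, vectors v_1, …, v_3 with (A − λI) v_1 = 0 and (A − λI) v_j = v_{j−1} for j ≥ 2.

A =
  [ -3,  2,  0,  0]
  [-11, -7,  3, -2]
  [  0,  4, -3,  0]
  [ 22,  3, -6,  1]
A Jordan chain for λ = -3 of length 3:
v_1 = (-22, 0, -44, 55)ᵀ
v_2 = (0, -11, 0, 22)ᵀ
v_3 = (1, 0, 0, 0)ᵀ

Let N = A − (-3)·I. We want v_3 with N^3 v_3 = 0 but N^2 v_3 ≠ 0; then v_{j-1} := N · v_j for j = 3, …, 2.

Pick v_3 = (1, 0, 0, 0)ᵀ.
Then v_2 = N · v_3 = (0, -11, 0, 22)ᵀ.
Then v_1 = N · v_2 = (-22, 0, -44, 55)ᵀ.

Sanity check: (A − (-3)·I) v_1 = (0, 0, 0, 0)ᵀ = 0. ✓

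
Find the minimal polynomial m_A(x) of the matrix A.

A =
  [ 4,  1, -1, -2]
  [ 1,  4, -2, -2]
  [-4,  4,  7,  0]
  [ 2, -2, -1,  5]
x^3 - 15*x^2 + 75*x - 125

The characteristic polynomial is χ_A(x) = (x - 5)^4, so the eigenvalues are known. The minimal polynomial is
  m_A(x) = Π_λ (x − λ)^{k_λ}
where k_λ is the size of the *largest* Jordan block for λ (equivalently, the smallest k with (A − λI)^k v = 0 for every generalised eigenvector v of λ).

  λ = 5: largest Jordan block has size 3, contributing (x − 5)^3

So m_A(x) = (x - 5)^3 = x^3 - 15*x^2 + 75*x - 125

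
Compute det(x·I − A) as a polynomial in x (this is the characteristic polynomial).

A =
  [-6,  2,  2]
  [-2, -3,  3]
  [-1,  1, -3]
x^3 + 12*x^2 + 48*x + 64

Expanding det(x·I − A) (e.g. by cofactor expansion or by noting that A is similar to its Jordan form J, which has the same characteristic polynomial as A) gives
  χ_A(x) = x^3 + 12*x^2 + 48*x + 64
which factors as (x + 4)^3. The eigenvalues (with algebraic multiplicities) are λ = -4 with multiplicity 3.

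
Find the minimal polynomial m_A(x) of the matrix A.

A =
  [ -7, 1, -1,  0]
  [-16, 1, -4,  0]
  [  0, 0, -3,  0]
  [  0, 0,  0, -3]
x^2 + 6*x + 9

The characteristic polynomial is χ_A(x) = (x + 3)^4, so the eigenvalues are known. The minimal polynomial is
  m_A(x) = Π_λ (x − λ)^{k_λ}
where k_λ is the size of the *largest* Jordan block for λ (equivalently, the smallest k with (A − λI)^k v = 0 for every generalised eigenvector v of λ).

  λ = -3: largest Jordan block has size 2, contributing (x + 3)^2

So m_A(x) = (x + 3)^2 = x^2 + 6*x + 9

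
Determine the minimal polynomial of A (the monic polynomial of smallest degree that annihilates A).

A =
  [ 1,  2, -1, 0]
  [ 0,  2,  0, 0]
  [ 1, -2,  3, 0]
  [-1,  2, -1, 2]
x^2 - 4*x + 4

The characteristic polynomial is χ_A(x) = (x - 2)^4, so the eigenvalues are known. The minimal polynomial is
  m_A(x) = Π_λ (x − λ)^{k_λ}
where k_λ is the size of the *largest* Jordan block for λ (equivalently, the smallest k with (A − λI)^k v = 0 for every generalised eigenvector v of λ).

  λ = 2: largest Jordan block has size 2, contributing (x − 2)^2

So m_A(x) = (x - 2)^2 = x^2 - 4*x + 4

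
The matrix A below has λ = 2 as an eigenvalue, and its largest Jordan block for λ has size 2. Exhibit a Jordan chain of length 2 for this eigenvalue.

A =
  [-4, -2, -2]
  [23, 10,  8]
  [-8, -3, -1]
A Jordan chain for λ = 2 of length 2:
v_1 = (0, -1, 1)ᵀ
v_2 = (1, -3, 0)ᵀ

Let N = A − (2)·I. We want v_2 with N^2 v_2 = 0 but N^1 v_2 ≠ 0; then v_{j-1} := N · v_j for j = 2, …, 2.

Pick v_2 = (1, -3, 0)ᵀ.
Then v_1 = N · v_2 = (0, -1, 1)ᵀ.

Sanity check: (A − (2)·I) v_1 = (0, 0, 0)ᵀ = 0. ✓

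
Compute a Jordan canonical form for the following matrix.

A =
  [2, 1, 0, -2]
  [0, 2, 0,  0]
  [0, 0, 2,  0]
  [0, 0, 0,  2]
J_2(2) ⊕ J_1(2) ⊕ J_1(2)

The characteristic polynomial is
  det(x·I − A) = x^4 - 8*x^3 + 24*x^2 - 32*x + 16 = (x - 2)^4

Eigenvalues and multiplicities (the geometric multiplicity of λ is n − rank(A − λI), which equals the number of Jordan blocks for λ):
  λ = 2: algebraic multiplicity = 4, geometric multiplicity = 3

Determining the block sizes for each eigenvalue:
  λ = 2: 3 blocks summing to 4 forces exactly one block of size 2 and the rest size 1 → block sizes [2, 1, 1]

Assembling the blocks gives a Jordan form
J =
  [2, 1, 0, 0]
  [0, 2, 0, 0]
  [0, 0, 2, 0]
  [0, 0, 0, 2]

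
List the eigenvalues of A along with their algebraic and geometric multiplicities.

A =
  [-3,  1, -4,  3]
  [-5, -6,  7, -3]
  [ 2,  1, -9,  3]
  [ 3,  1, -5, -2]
λ = -5: alg = 4, geom = 2

Step 1 — factor the characteristic polynomial to read off the algebraic multiplicities:
  χ_A(x) = (x + 5)^4

Step 2 — compute geometric multiplicities via the rank-nullity identity g(λ) = n − rank(A − λI):
  rank(A − (-5)·I) = 2, so dim ker(A − (-5)·I) = n − 2 = 2

Summary:
  λ = -5: algebraic multiplicity = 4, geometric multiplicity = 2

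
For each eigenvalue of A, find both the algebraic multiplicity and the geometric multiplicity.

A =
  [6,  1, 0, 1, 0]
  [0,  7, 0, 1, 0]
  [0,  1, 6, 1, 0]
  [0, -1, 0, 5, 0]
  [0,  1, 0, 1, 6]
λ = 6: alg = 5, geom = 4

Step 1 — factor the characteristic polynomial to read off the algebraic multiplicities:
  χ_A(x) = (x - 6)^5

Step 2 — compute geometric multiplicities via the rank-nullity identity g(λ) = n − rank(A − λI):
  rank(A − (6)·I) = 1, so dim ker(A − (6)·I) = n − 1 = 4

Summary:
  λ = 6: algebraic multiplicity = 5, geometric multiplicity = 4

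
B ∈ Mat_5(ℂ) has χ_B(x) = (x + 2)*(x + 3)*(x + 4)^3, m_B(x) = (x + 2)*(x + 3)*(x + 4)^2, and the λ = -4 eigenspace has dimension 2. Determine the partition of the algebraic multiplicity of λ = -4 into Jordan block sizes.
Block sizes for λ = -4: [2, 1]

Step 1 — from the characteristic polynomial, algebraic multiplicity of λ = -4 is 3. From dim ker(B − (-4)·I) = 2, there are exactly 2 Jordan blocks for λ = -4.
Step 2 — from the minimal polynomial, the factor (x + 4)^2 tells us the largest block for λ = -4 has size 2.
Step 3 — with total size 3, 2 blocks, and largest block 2, the block sizes (in nonincreasing order) are [2, 1].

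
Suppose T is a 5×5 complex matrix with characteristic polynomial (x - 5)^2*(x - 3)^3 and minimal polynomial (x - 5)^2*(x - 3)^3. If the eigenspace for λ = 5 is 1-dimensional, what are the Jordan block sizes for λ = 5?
Block sizes for λ = 5: [2]

Step 1 — from the characteristic polynomial, algebraic multiplicity of λ = 5 is 2. From dim ker(T − (5)·I) = 1, there are exactly 1 Jordan blocks for λ = 5.
Step 2 — from the minimal polynomial, the factor (x − 5)^2 tells us the largest block for λ = 5 has size 2.
Step 3 — with total size 2, 1 blocks, and largest block 2, the block sizes (in nonincreasing order) are [2].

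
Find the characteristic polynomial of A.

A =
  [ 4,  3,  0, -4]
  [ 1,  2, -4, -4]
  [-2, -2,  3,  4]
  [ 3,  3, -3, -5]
x^4 - 4*x^3 + 6*x^2 - 4*x + 1

Expanding det(x·I − A) (e.g. by cofactor expansion or by noting that A is similar to its Jordan form J, which has the same characteristic polynomial as A) gives
  χ_A(x) = x^4 - 4*x^3 + 6*x^2 - 4*x + 1
which factors as (x - 1)^4. The eigenvalues (with algebraic multiplicities) are λ = 1 with multiplicity 4.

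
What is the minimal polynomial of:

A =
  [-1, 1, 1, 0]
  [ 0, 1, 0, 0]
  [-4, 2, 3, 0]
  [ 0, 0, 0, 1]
x^2 - 2*x + 1

The characteristic polynomial is χ_A(x) = (x - 1)^4, so the eigenvalues are known. The minimal polynomial is
  m_A(x) = Π_λ (x − λ)^{k_λ}
where k_λ is the size of the *largest* Jordan block for λ (equivalently, the smallest k with (A − λI)^k v = 0 for every generalised eigenvector v of λ).

  λ = 1: largest Jordan block has size 2, contributing (x − 1)^2

So m_A(x) = (x - 1)^2 = x^2 - 2*x + 1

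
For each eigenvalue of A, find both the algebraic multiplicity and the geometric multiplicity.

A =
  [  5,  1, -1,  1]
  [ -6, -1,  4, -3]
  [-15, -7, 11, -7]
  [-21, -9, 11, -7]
λ = 2: alg = 4, geom = 2

Step 1 — factor the characteristic polynomial to read off the algebraic multiplicities:
  χ_A(x) = (x - 2)^4

Step 2 — compute geometric multiplicities via the rank-nullity identity g(λ) = n − rank(A − λI):
  rank(A − (2)·I) = 2, so dim ker(A − (2)·I) = n − 2 = 2

Summary:
  λ = 2: algebraic multiplicity = 4, geometric multiplicity = 2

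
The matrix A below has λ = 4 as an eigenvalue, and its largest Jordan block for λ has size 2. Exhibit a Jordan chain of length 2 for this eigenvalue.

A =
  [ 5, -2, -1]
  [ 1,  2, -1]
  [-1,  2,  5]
A Jordan chain for λ = 4 of length 2:
v_1 = (1, 1, -1)ᵀ
v_2 = (1, 0, 0)ᵀ

Let N = A − (4)·I. We want v_2 with N^2 v_2 = 0 but N^1 v_2 ≠ 0; then v_{j-1} := N · v_j for j = 2, …, 2.

Pick v_2 = (1, 0, 0)ᵀ.
Then v_1 = N · v_2 = (1, 1, -1)ᵀ.

Sanity check: (A − (4)·I) v_1 = (0, 0, 0)ᵀ = 0. ✓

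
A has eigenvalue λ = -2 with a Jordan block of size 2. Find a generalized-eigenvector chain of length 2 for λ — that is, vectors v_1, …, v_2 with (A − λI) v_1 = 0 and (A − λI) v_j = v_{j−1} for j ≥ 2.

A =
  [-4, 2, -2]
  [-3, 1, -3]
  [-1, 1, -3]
A Jordan chain for λ = -2 of length 2:
v_1 = (-2, -3, -1)ᵀ
v_2 = (1, 0, 0)ᵀ

Let N = A − (-2)·I. We want v_2 with N^2 v_2 = 0 but N^1 v_2 ≠ 0; then v_{j-1} := N · v_j for j = 2, …, 2.

Pick v_2 = (1, 0, 0)ᵀ.
Then v_1 = N · v_2 = (-2, -3, -1)ᵀ.

Sanity check: (A − (-2)·I) v_1 = (0, 0, 0)ᵀ = 0. ✓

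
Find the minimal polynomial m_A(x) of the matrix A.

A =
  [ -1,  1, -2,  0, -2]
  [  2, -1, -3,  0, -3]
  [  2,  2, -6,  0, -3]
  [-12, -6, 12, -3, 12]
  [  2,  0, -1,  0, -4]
x^3 + 9*x^2 + 27*x + 27

The characteristic polynomial is χ_A(x) = (x + 3)^5, so the eigenvalues are known. The minimal polynomial is
  m_A(x) = Π_λ (x − λ)^{k_λ}
where k_λ is the size of the *largest* Jordan block for λ (equivalently, the smallest k with (A − λI)^k v = 0 for every generalised eigenvector v of λ).

  λ = -3: largest Jordan block has size 3, contributing (x + 3)^3

So m_A(x) = (x + 3)^3 = x^3 + 9*x^2 + 27*x + 27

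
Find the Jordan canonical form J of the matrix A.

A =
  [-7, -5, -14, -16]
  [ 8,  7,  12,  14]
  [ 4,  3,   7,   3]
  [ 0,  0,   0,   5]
J_2(1) ⊕ J_2(5)

The characteristic polynomial is
  det(x·I − A) = x^4 - 12*x^3 + 46*x^2 - 60*x + 25 = (x - 5)^2*(x - 1)^2

Eigenvalues and multiplicities (the geometric multiplicity of λ is n − rank(A − λI), which equals the number of Jordan blocks for λ):
  λ = 1: algebraic multiplicity = 2, geometric multiplicity = 1
  λ = 5: algebraic multiplicity = 2, geometric multiplicity = 1

Determining the block sizes for each eigenvalue:
  λ = 1: one block (gm = 1), so the single block has size am = 2 → block sizes [2]
  λ = 5: one block (gm = 1), so the single block has size am = 2 → block sizes [2]

Assembling the blocks gives a Jordan form
J =
  [1, 1, 0, 0]
  [0, 1, 0, 0]
  [0, 0, 5, 1]
  [0, 0, 0, 5]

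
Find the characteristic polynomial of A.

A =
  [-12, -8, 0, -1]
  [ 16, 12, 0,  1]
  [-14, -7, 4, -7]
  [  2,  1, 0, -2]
x^4 - 2*x^3 - 23*x^2 + 24*x + 144

Expanding det(x·I − A) (e.g. by cofactor expansion or by noting that A is similar to its Jordan form J, which has the same characteristic polynomial as A) gives
  χ_A(x) = x^4 - 2*x^3 - 23*x^2 + 24*x + 144
which factors as (x - 4)^2*(x + 3)^2. The eigenvalues (with algebraic multiplicities) are λ = -3 with multiplicity 2, λ = 4 with multiplicity 2.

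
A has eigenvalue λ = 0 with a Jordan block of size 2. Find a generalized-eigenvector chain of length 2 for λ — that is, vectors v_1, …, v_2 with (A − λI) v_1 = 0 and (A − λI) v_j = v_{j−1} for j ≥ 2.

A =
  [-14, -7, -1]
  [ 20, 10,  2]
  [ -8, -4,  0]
A Jordan chain for λ = 0 of length 2:
v_1 = (-1, 2, 0)ᵀ
v_2 = (0, 0, 1)ᵀ

Let N = A − (0)·I. We want v_2 with N^2 v_2 = 0 but N^1 v_2 ≠ 0; then v_{j-1} := N · v_j for j = 2, …, 2.

Pick v_2 = (0, 0, 1)ᵀ.
Then v_1 = N · v_2 = (-1, 2, 0)ᵀ.

Sanity check: (A − (0)·I) v_1 = (0, 0, 0)ᵀ = 0. ✓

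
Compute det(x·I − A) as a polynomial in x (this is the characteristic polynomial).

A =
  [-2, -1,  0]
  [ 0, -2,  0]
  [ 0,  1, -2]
x^3 + 6*x^2 + 12*x + 8

Expanding det(x·I − A) (e.g. by cofactor expansion or by noting that A is similar to its Jordan form J, which has the same characteristic polynomial as A) gives
  χ_A(x) = x^3 + 6*x^2 + 12*x + 8
which factors as (x + 2)^3. The eigenvalues (with algebraic multiplicities) are λ = -2 with multiplicity 3.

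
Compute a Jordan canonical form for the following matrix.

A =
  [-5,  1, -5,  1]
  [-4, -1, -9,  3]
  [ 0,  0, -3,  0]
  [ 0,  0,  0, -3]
J_3(-3) ⊕ J_1(-3)

The characteristic polynomial is
  det(x·I − A) = x^4 + 12*x^3 + 54*x^2 + 108*x + 81 = (x + 3)^4

Eigenvalues and multiplicities (the geometric multiplicity of λ is n − rank(A − λI), which equals the number of Jordan blocks for λ):
  λ = -3: algebraic multiplicity = 4, geometric multiplicity = 2

Determining the block sizes for each eigenvalue:
  λ = -3: with am = 4 and gm = 2, the partition is not yet determined (e.g. several partitions of 4 into 2 parts exist). Let N = A − (-3)·I. Computing rank(N^1) = 2, rank(N^2) = 1, rank(N^3) = 0; the number of blocks of size ≥ j is rank(N^{j−1}) − rank(N^j), giving [2, 1, 1]. So we have 1 block(s) of size 3, 1 block(s) of size 1 → block sizes [3, 1]

Assembling the blocks gives a Jordan form
J =
  [-3,  1,  0,  0]
  [ 0, -3,  1,  0]
  [ 0,  0, -3,  0]
  [ 0,  0,  0, -3]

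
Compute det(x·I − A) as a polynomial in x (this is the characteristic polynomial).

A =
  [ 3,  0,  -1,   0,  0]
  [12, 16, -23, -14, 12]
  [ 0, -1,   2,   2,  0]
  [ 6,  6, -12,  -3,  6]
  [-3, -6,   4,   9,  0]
x^5 - 18*x^4 + 126*x^3 - 432*x^2 + 729*x - 486

Expanding det(x·I − A) (e.g. by cofactor expansion or by noting that A is similar to its Jordan form J, which has the same characteristic polynomial as A) gives
  χ_A(x) = x^5 - 18*x^4 + 126*x^3 - 432*x^2 + 729*x - 486
which factors as (x - 6)*(x - 3)^4. The eigenvalues (with algebraic multiplicities) are λ = 3 with multiplicity 4, λ = 6 with multiplicity 1.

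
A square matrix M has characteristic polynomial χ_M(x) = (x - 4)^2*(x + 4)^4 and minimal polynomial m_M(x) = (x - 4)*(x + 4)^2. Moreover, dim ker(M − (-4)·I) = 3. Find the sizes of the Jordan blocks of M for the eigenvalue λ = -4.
Block sizes for λ = -4: [2, 1, 1]

Step 1 — from the characteristic polynomial, algebraic multiplicity of λ = -4 is 4. From dim ker(M − (-4)·I) = 3, there are exactly 3 Jordan blocks for λ = -4.
Step 2 — from the minimal polynomial, the factor (x + 4)^2 tells us the largest block for λ = -4 has size 2.
Step 3 — with total size 4, 3 blocks, and largest block 2, the block sizes (in nonincreasing order) are [2, 1, 1].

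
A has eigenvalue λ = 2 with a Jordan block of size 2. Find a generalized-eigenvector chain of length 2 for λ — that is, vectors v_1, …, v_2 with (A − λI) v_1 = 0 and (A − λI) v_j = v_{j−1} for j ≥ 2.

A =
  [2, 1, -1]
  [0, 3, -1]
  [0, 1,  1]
A Jordan chain for λ = 2 of length 2:
v_1 = (1, 1, 1)ᵀ
v_2 = (0, 1, 0)ᵀ

Let N = A − (2)·I. We want v_2 with N^2 v_2 = 0 but N^1 v_2 ≠ 0; then v_{j-1} := N · v_j for j = 2, …, 2.

Pick v_2 = (0, 1, 0)ᵀ.
Then v_1 = N · v_2 = (1, 1, 1)ᵀ.

Sanity check: (A − (2)·I) v_1 = (0, 0, 0)ᵀ = 0. ✓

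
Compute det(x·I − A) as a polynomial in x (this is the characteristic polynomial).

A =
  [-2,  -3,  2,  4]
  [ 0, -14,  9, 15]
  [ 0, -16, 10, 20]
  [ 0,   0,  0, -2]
x^4 + 8*x^3 + 24*x^2 + 32*x + 16

Expanding det(x·I − A) (e.g. by cofactor expansion or by noting that A is similar to its Jordan form J, which has the same characteristic polynomial as A) gives
  χ_A(x) = x^4 + 8*x^3 + 24*x^2 + 32*x + 16
which factors as (x + 2)^4. The eigenvalues (with algebraic multiplicities) are λ = -2 with multiplicity 4.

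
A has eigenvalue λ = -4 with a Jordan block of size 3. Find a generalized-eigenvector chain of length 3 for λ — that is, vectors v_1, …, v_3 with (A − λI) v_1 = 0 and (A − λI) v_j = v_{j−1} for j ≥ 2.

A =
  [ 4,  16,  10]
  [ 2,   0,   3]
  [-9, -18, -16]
A Jordan chain for λ = -4 of length 3:
v_1 = (6, -3, 0)ᵀ
v_2 = (8, 2, -9)ᵀ
v_3 = (1, 0, 0)ᵀ

Let N = A − (-4)·I. We want v_3 with N^3 v_3 = 0 but N^2 v_3 ≠ 0; then v_{j-1} := N · v_j for j = 3, …, 2.

Pick v_3 = (1, 0, 0)ᵀ.
Then v_2 = N · v_3 = (8, 2, -9)ᵀ.
Then v_1 = N · v_2 = (6, -3, 0)ᵀ.

Sanity check: (A − (-4)·I) v_1 = (0, 0, 0)ᵀ = 0. ✓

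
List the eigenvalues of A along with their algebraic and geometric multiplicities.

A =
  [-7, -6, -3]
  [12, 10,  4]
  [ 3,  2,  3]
λ = 2: alg = 3, geom = 2

Step 1 — factor the characteristic polynomial to read off the algebraic multiplicities:
  χ_A(x) = (x - 2)^3

Step 2 — compute geometric multiplicities via the rank-nullity identity g(λ) = n − rank(A − λI):
  rank(A − (2)·I) = 1, so dim ker(A − (2)·I) = n − 1 = 2

Summary:
  λ = 2: algebraic multiplicity = 3, geometric multiplicity = 2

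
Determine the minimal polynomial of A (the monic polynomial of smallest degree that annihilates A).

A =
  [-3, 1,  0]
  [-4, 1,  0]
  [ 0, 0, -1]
x^2 + 2*x + 1

The characteristic polynomial is χ_A(x) = (x + 1)^3, so the eigenvalues are known. The minimal polynomial is
  m_A(x) = Π_λ (x − λ)^{k_λ}
where k_λ is the size of the *largest* Jordan block for λ (equivalently, the smallest k with (A − λI)^k v = 0 for every generalised eigenvector v of λ).

  λ = -1: largest Jordan block has size 2, contributing (x + 1)^2

So m_A(x) = (x + 1)^2 = x^2 + 2*x + 1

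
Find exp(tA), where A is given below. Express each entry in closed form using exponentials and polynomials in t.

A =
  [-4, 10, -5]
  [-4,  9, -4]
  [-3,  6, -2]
e^{tA} =
  [-5*t*exp(t) + exp(t), 10*t*exp(t), -5*t*exp(t)]
  [-4*t*exp(t), 8*t*exp(t) + exp(t), -4*t*exp(t)]
  [-3*t*exp(t), 6*t*exp(t), -3*t*exp(t) + exp(t)]

Strategy: write A = P · J · P⁻¹ where J is a Jordan canonical form, so e^{tA} = P · e^{tJ} · P⁻¹, and e^{tJ} can be computed block-by-block.

A has Jordan form
J =
  [1, 1, 0]
  [0, 1, 0]
  [0, 0, 1]
(up to reordering of blocks).

Per-block formulas:
  For a 1×1 block at λ = 1: exp(t · [1]) = [e^(1t)].
  For a 2×2 Jordan block J_2(1): exp(t · J_2(1)) = e^(1t)·(I + t·N), where N is the 2×2 nilpotent shift.

After assembling e^{tJ} and conjugating by P, we get:

e^{tA} =
  [-5*t*exp(t) + exp(t), 10*t*exp(t), -5*t*exp(t)]
  [-4*t*exp(t), 8*t*exp(t) + exp(t), -4*t*exp(t)]
  [-3*t*exp(t), 6*t*exp(t), -3*t*exp(t) + exp(t)]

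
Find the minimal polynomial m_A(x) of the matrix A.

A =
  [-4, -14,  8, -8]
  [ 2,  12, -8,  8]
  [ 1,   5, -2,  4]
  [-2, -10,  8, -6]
x^3 + 2*x^2 - 4*x - 8

The characteristic polynomial is χ_A(x) = (x - 2)^2*(x + 2)^2, so the eigenvalues are known. The minimal polynomial is
  m_A(x) = Π_λ (x − λ)^{k_λ}
where k_λ is the size of the *largest* Jordan block for λ (equivalently, the smallest k with (A − λI)^k v = 0 for every generalised eigenvector v of λ).

  λ = -2: largest Jordan block has size 2, contributing (x + 2)^2
  λ = 2: largest Jordan block has size 1, contributing (x − 2)

So m_A(x) = (x - 2)*(x + 2)^2 = x^3 + 2*x^2 - 4*x - 8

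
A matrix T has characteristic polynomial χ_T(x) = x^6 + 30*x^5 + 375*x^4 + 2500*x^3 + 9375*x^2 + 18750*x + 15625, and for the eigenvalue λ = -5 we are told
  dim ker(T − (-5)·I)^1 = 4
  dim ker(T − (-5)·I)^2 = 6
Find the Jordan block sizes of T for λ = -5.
Block sizes for λ = -5: [2, 2, 1, 1]

From the dimensions of kernels of powers, the number of Jordan blocks of size at least j is d_j − d_{j−1} where d_j = dim ker(N^j) (with d_0 = 0). Computing the differences gives [4, 2].
The number of blocks of size exactly k is (#blocks of size ≥ k) − (#blocks of size ≥ k + 1), so the partition is: 2 block(s) of size 1, 2 block(s) of size 2.
In nonincreasing order the block sizes are [2, 2, 1, 1].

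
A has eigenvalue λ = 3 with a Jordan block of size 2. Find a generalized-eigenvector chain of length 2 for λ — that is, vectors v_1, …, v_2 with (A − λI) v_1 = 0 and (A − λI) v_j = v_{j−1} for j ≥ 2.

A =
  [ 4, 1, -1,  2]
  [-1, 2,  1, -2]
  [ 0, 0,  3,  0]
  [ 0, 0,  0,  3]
A Jordan chain for λ = 3 of length 2:
v_1 = (1, -1, 0, 0)ᵀ
v_2 = (1, 0, 0, 0)ᵀ

Let N = A − (3)·I. We want v_2 with N^2 v_2 = 0 but N^1 v_2 ≠ 0; then v_{j-1} := N · v_j for j = 2, …, 2.

Pick v_2 = (1, 0, 0, 0)ᵀ.
Then v_1 = N · v_2 = (1, -1, 0, 0)ᵀ.

Sanity check: (A − (3)·I) v_1 = (0, 0, 0, 0)ᵀ = 0. ✓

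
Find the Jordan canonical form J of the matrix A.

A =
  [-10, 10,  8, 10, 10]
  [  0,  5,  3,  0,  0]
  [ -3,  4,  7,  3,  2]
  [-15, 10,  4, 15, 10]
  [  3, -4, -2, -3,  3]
J_1(0) ⊕ J_3(5) ⊕ J_1(5)

The characteristic polynomial is
  det(x·I − A) = x^5 - 20*x^4 + 150*x^3 - 500*x^2 + 625*x = x*(x - 5)^4

Eigenvalues and multiplicities (the geometric multiplicity of λ is n − rank(A − λI), which equals the number of Jordan blocks for λ):
  λ = 0: algebraic multiplicity = 1, geometric multiplicity = 1
  λ = 5: algebraic multiplicity = 4, geometric multiplicity = 2

Determining the block sizes for each eigenvalue:
  λ = 0: one block (gm = 1), so the single block has size am = 1 → block sizes [1]
  λ = 5: with am = 4 and gm = 2, the partition is not yet determined (e.g. several partitions of 4 into 2 parts exist). Let N = A − (5)·I. Computing rank(N^1) = 3, rank(N^2) = 2, rank(N^3) = 1; the number of blocks of size ≥ j is rank(N^{j−1}) − rank(N^j), giving [2, 1, 1]. So we have 1 block(s) of size 3, 1 block(s) of size 1 → block sizes [3, 1]

Assembling the blocks gives a Jordan form
J =
  [0, 0, 0, 0, 0]
  [0, 5, 1, 0, 0]
  [0, 0, 5, 1, 0]
  [0, 0, 0, 5, 0]
  [0, 0, 0, 0, 5]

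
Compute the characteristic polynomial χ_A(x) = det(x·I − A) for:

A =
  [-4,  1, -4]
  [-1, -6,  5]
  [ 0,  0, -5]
x^3 + 15*x^2 + 75*x + 125

Expanding det(x·I − A) (e.g. by cofactor expansion or by noting that A is similar to its Jordan form J, which has the same characteristic polynomial as A) gives
  χ_A(x) = x^3 + 15*x^2 + 75*x + 125
which factors as (x + 5)^3. The eigenvalues (with algebraic multiplicities) are λ = -5 with multiplicity 3.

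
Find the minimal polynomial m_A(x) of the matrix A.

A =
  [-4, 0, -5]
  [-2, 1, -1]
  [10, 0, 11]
x^3 - 8*x^2 + 13*x - 6

The characteristic polynomial is χ_A(x) = (x - 6)*(x - 1)^2, so the eigenvalues are known. The minimal polynomial is
  m_A(x) = Π_λ (x − λ)^{k_λ}
where k_λ is the size of the *largest* Jordan block for λ (equivalently, the smallest k with (A − λI)^k v = 0 for every generalised eigenvector v of λ).

  λ = 1: largest Jordan block has size 2, contributing (x − 1)^2
  λ = 6: largest Jordan block has size 1, contributing (x − 6)

So m_A(x) = (x - 6)*(x - 1)^2 = x^3 - 8*x^2 + 13*x - 6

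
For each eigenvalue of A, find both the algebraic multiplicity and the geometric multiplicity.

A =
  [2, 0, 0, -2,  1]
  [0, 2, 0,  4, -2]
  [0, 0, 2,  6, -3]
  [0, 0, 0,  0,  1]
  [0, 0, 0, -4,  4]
λ = 2: alg = 5, geom = 4

Step 1 — factor the characteristic polynomial to read off the algebraic multiplicities:
  χ_A(x) = (x - 2)^5

Step 2 — compute geometric multiplicities via the rank-nullity identity g(λ) = n − rank(A − λI):
  rank(A − (2)·I) = 1, so dim ker(A − (2)·I) = n − 1 = 4

Summary:
  λ = 2: algebraic multiplicity = 5, geometric multiplicity = 4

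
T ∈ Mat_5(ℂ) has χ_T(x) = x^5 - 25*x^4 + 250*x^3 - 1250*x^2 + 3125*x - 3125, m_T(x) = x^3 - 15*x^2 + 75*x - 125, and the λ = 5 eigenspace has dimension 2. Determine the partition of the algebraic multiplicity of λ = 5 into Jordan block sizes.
Block sizes for λ = 5: [3, 2]

Step 1 — from the characteristic polynomial, algebraic multiplicity of λ = 5 is 5. From dim ker(T − (5)·I) = 2, there are exactly 2 Jordan blocks for λ = 5.
Step 2 — from the minimal polynomial, the factor (x − 5)^3 tells us the largest block for λ = 5 has size 3.
Step 3 — with total size 5, 2 blocks, and largest block 3, the block sizes (in nonincreasing order) are [3, 2].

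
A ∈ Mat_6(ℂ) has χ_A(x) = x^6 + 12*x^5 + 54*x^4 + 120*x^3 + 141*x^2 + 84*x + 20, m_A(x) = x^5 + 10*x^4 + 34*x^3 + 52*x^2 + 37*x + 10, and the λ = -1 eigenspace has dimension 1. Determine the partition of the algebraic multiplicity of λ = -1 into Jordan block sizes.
Block sizes for λ = -1: [3]

Step 1 — from the characteristic polynomial, algebraic multiplicity of λ = -1 is 3. From dim ker(A − (-1)·I) = 1, there are exactly 1 Jordan blocks for λ = -1.
Step 2 — from the minimal polynomial, the factor (x + 1)^3 tells us the largest block for λ = -1 has size 3.
Step 3 — with total size 3, 1 blocks, and largest block 3, the block sizes (in nonincreasing order) are [3].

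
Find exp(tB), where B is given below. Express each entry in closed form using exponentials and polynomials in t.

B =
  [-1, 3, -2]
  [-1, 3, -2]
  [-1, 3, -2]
e^{tB} =
  [1 - t, 3*t, -2*t]
  [-t, 3*t + 1, -2*t]
  [-t, 3*t, 1 - 2*t]

Strategy: write B = P · J · P⁻¹ where J is a Jordan canonical form, so e^{tB} = P · e^{tJ} · P⁻¹, and e^{tJ} can be computed block-by-block.

B has Jordan form
J =
  [0, 1, 0]
  [0, 0, 0]
  [0, 0, 0]
(up to reordering of blocks).

Per-block formulas:
  For a 1×1 block at λ = 0: exp(t · [0]) = [e^(0t)].
  For a 2×2 Jordan block J_2(0): exp(t · J_2(0)) = e^(0t)·(I + t·N), where N is the 2×2 nilpotent shift.

After assembling e^{tJ} and conjugating by P, we get:

e^{tB} =
  [1 - t, 3*t, -2*t]
  [-t, 3*t + 1, -2*t]
  [-t, 3*t, 1 - 2*t]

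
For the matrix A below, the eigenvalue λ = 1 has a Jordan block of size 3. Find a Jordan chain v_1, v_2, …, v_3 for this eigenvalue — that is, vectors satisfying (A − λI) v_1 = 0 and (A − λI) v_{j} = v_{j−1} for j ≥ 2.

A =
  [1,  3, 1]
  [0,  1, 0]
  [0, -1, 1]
A Jordan chain for λ = 1 of length 3:
v_1 = (-1, 0, 0)ᵀ
v_2 = (3, 0, -1)ᵀ
v_3 = (0, 1, 0)ᵀ

Let N = A − (1)·I. We want v_3 with N^3 v_3 = 0 but N^2 v_3 ≠ 0; then v_{j-1} := N · v_j for j = 3, …, 2.

Pick v_3 = (0, 1, 0)ᵀ.
Then v_2 = N · v_3 = (3, 0, -1)ᵀ.
Then v_1 = N · v_2 = (-1, 0, 0)ᵀ.

Sanity check: (A − (1)·I) v_1 = (0, 0, 0)ᵀ = 0. ✓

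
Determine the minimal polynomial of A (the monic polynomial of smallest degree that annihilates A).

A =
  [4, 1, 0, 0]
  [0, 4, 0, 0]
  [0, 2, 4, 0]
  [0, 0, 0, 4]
x^2 - 8*x + 16

The characteristic polynomial is χ_A(x) = (x - 4)^4, so the eigenvalues are known. The minimal polynomial is
  m_A(x) = Π_λ (x − λ)^{k_λ}
where k_λ is the size of the *largest* Jordan block for λ (equivalently, the smallest k with (A − λI)^k v = 0 for every generalised eigenvector v of λ).

  λ = 4: largest Jordan block has size 2, contributing (x − 4)^2

So m_A(x) = (x - 4)^2 = x^2 - 8*x + 16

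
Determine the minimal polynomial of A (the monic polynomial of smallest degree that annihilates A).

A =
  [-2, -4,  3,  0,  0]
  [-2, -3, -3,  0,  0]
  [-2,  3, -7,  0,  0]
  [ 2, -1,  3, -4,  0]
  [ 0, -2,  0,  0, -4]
x^3 + 12*x^2 + 48*x + 64

The characteristic polynomial is χ_A(x) = (x + 4)^5, so the eigenvalues are known. The minimal polynomial is
  m_A(x) = Π_λ (x − λ)^{k_λ}
where k_λ is the size of the *largest* Jordan block for λ (equivalently, the smallest k with (A − λI)^k v = 0 for every generalised eigenvector v of λ).

  λ = -4: largest Jordan block has size 3, contributing (x + 4)^3

So m_A(x) = (x + 4)^3 = x^3 + 12*x^2 + 48*x + 64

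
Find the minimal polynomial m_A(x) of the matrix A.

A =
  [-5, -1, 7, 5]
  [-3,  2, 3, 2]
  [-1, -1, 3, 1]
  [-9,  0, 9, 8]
x^2 - 4*x + 4

The characteristic polynomial is χ_A(x) = (x - 2)^4, so the eigenvalues are known. The minimal polynomial is
  m_A(x) = Π_λ (x − λ)^{k_λ}
where k_λ is the size of the *largest* Jordan block for λ (equivalently, the smallest k with (A − λI)^k v = 0 for every generalised eigenvector v of λ).

  λ = 2: largest Jordan block has size 2, contributing (x − 2)^2

So m_A(x) = (x - 2)^2 = x^2 - 4*x + 4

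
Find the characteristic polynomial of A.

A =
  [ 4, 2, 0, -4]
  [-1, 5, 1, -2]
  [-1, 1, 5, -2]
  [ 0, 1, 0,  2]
x^4 - 16*x^3 + 96*x^2 - 256*x + 256

Expanding det(x·I − A) (e.g. by cofactor expansion or by noting that A is similar to its Jordan form J, which has the same characteristic polynomial as A) gives
  χ_A(x) = x^4 - 16*x^3 + 96*x^2 - 256*x + 256
which factors as (x - 4)^4. The eigenvalues (with algebraic multiplicities) are λ = 4 with multiplicity 4.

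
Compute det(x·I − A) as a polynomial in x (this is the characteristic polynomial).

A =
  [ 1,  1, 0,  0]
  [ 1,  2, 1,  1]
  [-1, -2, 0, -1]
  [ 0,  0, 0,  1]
x^4 - 4*x^3 + 6*x^2 - 4*x + 1

Expanding det(x·I − A) (e.g. by cofactor expansion or by noting that A is similar to its Jordan form J, which has the same characteristic polynomial as A) gives
  χ_A(x) = x^4 - 4*x^3 + 6*x^2 - 4*x + 1
which factors as (x - 1)^4. The eigenvalues (with algebraic multiplicities) are λ = 1 with multiplicity 4.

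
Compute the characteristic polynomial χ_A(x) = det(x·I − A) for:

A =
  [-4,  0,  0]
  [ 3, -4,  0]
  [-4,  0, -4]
x^3 + 12*x^2 + 48*x + 64

Expanding det(x·I − A) (e.g. by cofactor expansion or by noting that A is similar to its Jordan form J, which has the same characteristic polynomial as A) gives
  χ_A(x) = x^3 + 12*x^2 + 48*x + 64
which factors as (x + 4)^3. The eigenvalues (with algebraic multiplicities) are λ = -4 with multiplicity 3.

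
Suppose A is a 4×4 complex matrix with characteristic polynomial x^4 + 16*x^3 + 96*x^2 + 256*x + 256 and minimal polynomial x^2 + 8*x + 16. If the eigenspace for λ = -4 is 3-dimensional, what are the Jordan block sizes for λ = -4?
Block sizes for λ = -4: [2, 1, 1]

Step 1 — from the characteristic polynomial, algebraic multiplicity of λ = -4 is 4. From dim ker(A − (-4)·I) = 3, there are exactly 3 Jordan blocks for λ = -4.
Step 2 — from the minimal polynomial, the factor (x + 4)^2 tells us the largest block for λ = -4 has size 2.
Step 3 — with total size 4, 3 blocks, and largest block 2, the block sizes (in nonincreasing order) are [2, 1, 1].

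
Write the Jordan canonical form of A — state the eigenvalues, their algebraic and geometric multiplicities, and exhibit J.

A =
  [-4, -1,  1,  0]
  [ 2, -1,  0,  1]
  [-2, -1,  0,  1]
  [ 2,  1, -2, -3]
J_2(-2) ⊕ J_2(-2)

The characteristic polynomial is
  det(x·I − A) = x^4 + 8*x^3 + 24*x^2 + 32*x + 16 = (x + 2)^4

Eigenvalues and multiplicities (the geometric multiplicity of λ is n − rank(A − λI), which equals the number of Jordan blocks for λ):
  λ = -2: algebraic multiplicity = 4, geometric multiplicity = 2

Determining the block sizes for each eigenvalue:
  λ = -2: with am = 4 and gm = 2, the partition is not yet determined (e.g. several partitions of 4 into 2 parts exist). Let N = A − (-2)·I. Computing rank(N^1) = 2, rank(N^2) = 0; the number of blocks of size ≥ j is rank(N^{j−1}) − rank(N^j), giving [2, 2]. So we have 2 block(s) of size 2 → block sizes [2, 2]

Assembling the blocks gives a Jordan form
J =
  [-2,  1,  0,  0]
  [ 0, -2,  0,  0]
  [ 0,  0, -2,  1]
  [ 0,  0,  0, -2]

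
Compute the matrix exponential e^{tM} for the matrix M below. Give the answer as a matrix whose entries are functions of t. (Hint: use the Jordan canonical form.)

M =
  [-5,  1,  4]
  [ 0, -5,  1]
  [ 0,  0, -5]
e^{tM} =
  [exp(-5*t), t*exp(-5*t), t^2*exp(-5*t)/2 + 4*t*exp(-5*t)]
  [0, exp(-5*t), t*exp(-5*t)]
  [0, 0, exp(-5*t)]

Strategy: write M = P · J · P⁻¹ where J is a Jordan canonical form, so e^{tM} = P · e^{tJ} · P⁻¹, and e^{tJ} can be computed block-by-block.

M has Jordan form
J =
  [-5,  1,  0]
  [ 0, -5,  1]
  [ 0,  0, -5]
(up to reordering of blocks).

Per-block formulas:
  For a 3×3 Jordan block J_3(-5): exp(t · J_3(-5)) = e^(-5t)·(I + t·N + (t^2/2)·N^2), where N is the 3×3 nilpotent shift.

After assembling e^{tJ} and conjugating by P, we get:

e^{tM} =
  [exp(-5*t), t*exp(-5*t), t^2*exp(-5*t)/2 + 4*t*exp(-5*t)]
  [0, exp(-5*t), t*exp(-5*t)]
  [0, 0, exp(-5*t)]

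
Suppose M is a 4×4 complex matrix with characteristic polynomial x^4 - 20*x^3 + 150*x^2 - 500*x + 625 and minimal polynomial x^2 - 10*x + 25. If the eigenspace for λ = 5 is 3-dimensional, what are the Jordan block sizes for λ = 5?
Block sizes for λ = 5: [2, 1, 1]

Step 1 — from the characteristic polynomial, algebraic multiplicity of λ = 5 is 4. From dim ker(M − (5)·I) = 3, there are exactly 3 Jordan blocks for λ = 5.
Step 2 — from the minimal polynomial, the factor (x − 5)^2 tells us the largest block for λ = 5 has size 2.
Step 3 — with total size 4, 3 blocks, and largest block 2, the block sizes (in nonincreasing order) are [2, 1, 1].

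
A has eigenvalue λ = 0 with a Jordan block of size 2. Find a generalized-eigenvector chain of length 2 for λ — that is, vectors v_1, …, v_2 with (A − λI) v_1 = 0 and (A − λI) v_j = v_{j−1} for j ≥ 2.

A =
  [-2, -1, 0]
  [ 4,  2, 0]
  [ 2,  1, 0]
A Jordan chain for λ = 0 of length 2:
v_1 = (-2, 4, 2)ᵀ
v_2 = (1, 0, 0)ᵀ

Let N = A − (0)·I. We want v_2 with N^2 v_2 = 0 but N^1 v_2 ≠ 0; then v_{j-1} := N · v_j for j = 2, …, 2.

Pick v_2 = (1, 0, 0)ᵀ.
Then v_1 = N · v_2 = (-2, 4, 2)ᵀ.

Sanity check: (A − (0)·I) v_1 = (0, 0, 0)ᵀ = 0. ✓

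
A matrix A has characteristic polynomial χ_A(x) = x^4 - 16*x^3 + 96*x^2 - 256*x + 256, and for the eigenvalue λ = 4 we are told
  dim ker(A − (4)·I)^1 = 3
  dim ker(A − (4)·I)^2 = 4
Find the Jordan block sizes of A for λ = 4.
Block sizes for λ = 4: [2, 1, 1]

From the dimensions of kernels of powers, the number of Jordan blocks of size at least j is d_j − d_{j−1} where d_j = dim ker(N^j) (with d_0 = 0). Computing the differences gives [3, 1].
The number of blocks of size exactly k is (#blocks of size ≥ k) − (#blocks of size ≥ k + 1), so the partition is: 2 block(s) of size 1, 1 block(s) of size 2.
In nonincreasing order the block sizes are [2, 1, 1].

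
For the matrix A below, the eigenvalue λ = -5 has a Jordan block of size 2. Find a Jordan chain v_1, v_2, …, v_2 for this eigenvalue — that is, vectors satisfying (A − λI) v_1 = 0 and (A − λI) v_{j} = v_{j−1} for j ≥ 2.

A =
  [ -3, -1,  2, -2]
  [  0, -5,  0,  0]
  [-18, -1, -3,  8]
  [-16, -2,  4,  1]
A Jordan chain for λ = -5 of length 2:
v_1 = (-1, 0, -1, -2)ᵀ
v_2 = (0, 1, 0, 0)ᵀ

Let N = A − (-5)·I. We want v_2 with N^2 v_2 = 0 but N^1 v_2 ≠ 0; then v_{j-1} := N · v_j for j = 2, …, 2.

Pick v_2 = (0, 1, 0, 0)ᵀ.
Then v_1 = N · v_2 = (-1, 0, -1, -2)ᵀ.

Sanity check: (A − (-5)·I) v_1 = (0, 0, 0, 0)ᵀ = 0. ✓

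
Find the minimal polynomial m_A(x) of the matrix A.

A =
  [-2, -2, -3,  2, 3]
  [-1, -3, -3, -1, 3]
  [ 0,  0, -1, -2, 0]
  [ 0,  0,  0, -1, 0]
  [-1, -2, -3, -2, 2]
x^2 + 2*x + 1

The characteristic polynomial is χ_A(x) = (x + 1)^5, so the eigenvalues are known. The minimal polynomial is
  m_A(x) = Π_λ (x − λ)^{k_λ}
where k_λ is the size of the *largest* Jordan block for λ (equivalently, the smallest k with (A − λI)^k v = 0 for every generalised eigenvector v of λ).

  λ = -1: largest Jordan block has size 2, contributing (x + 1)^2

So m_A(x) = (x + 1)^2 = x^2 + 2*x + 1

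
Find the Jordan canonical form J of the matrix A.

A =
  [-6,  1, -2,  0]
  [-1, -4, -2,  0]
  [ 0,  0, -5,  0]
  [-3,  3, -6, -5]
J_2(-5) ⊕ J_1(-5) ⊕ J_1(-5)

The characteristic polynomial is
  det(x·I − A) = x^4 + 20*x^3 + 150*x^2 + 500*x + 625 = (x + 5)^4

Eigenvalues and multiplicities (the geometric multiplicity of λ is n − rank(A − λI), which equals the number of Jordan blocks for λ):
  λ = -5: algebraic multiplicity = 4, geometric multiplicity = 3

Determining the block sizes for each eigenvalue:
  λ = -5: 3 blocks summing to 4 forces exactly one block of size 2 and the rest size 1 → block sizes [2, 1, 1]

Assembling the blocks gives a Jordan form
J =
  [-5,  1,  0,  0]
  [ 0, -5,  0,  0]
  [ 0,  0, -5,  0]
  [ 0,  0,  0, -5]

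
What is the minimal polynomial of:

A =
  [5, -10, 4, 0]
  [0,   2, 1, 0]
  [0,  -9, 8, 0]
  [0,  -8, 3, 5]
x^3 - 15*x^2 + 75*x - 125

The characteristic polynomial is χ_A(x) = (x - 5)^4, so the eigenvalues are known. The minimal polynomial is
  m_A(x) = Π_λ (x − λ)^{k_λ}
where k_λ is the size of the *largest* Jordan block for λ (equivalently, the smallest k with (A − λI)^k v = 0 for every generalised eigenvector v of λ).

  λ = 5: largest Jordan block has size 3, contributing (x − 5)^3

So m_A(x) = (x - 5)^3 = x^3 - 15*x^2 + 75*x - 125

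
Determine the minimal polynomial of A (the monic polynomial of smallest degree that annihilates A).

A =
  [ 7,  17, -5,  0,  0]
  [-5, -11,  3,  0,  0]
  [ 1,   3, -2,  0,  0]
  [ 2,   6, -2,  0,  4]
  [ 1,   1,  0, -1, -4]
x^3 + 6*x^2 + 12*x + 8

The characteristic polynomial is χ_A(x) = (x + 2)^5, so the eigenvalues are known. The minimal polynomial is
  m_A(x) = Π_λ (x − λ)^{k_λ}
where k_λ is the size of the *largest* Jordan block for λ (equivalently, the smallest k with (A − λI)^k v = 0 for every generalised eigenvector v of λ).

  λ = -2: largest Jordan block has size 3, contributing (x + 2)^3

So m_A(x) = (x + 2)^3 = x^3 + 6*x^2 + 12*x + 8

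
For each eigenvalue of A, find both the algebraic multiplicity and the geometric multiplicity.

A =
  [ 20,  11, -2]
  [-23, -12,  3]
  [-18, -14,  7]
λ = 5: alg = 3, geom = 1

Step 1 — factor the characteristic polynomial to read off the algebraic multiplicities:
  χ_A(x) = (x - 5)^3

Step 2 — compute geometric multiplicities via the rank-nullity identity g(λ) = n − rank(A − λI):
  rank(A − (5)·I) = 2, so dim ker(A − (5)·I) = n − 2 = 1

Summary:
  λ = 5: algebraic multiplicity = 3, geometric multiplicity = 1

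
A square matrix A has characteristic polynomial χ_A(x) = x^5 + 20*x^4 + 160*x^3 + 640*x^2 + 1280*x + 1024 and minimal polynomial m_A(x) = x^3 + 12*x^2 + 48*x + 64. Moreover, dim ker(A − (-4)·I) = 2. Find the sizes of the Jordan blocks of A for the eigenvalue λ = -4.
Block sizes for λ = -4: [3, 2]

Step 1 — from the characteristic polynomial, algebraic multiplicity of λ = -4 is 5. From dim ker(A − (-4)·I) = 2, there are exactly 2 Jordan blocks for λ = -4.
Step 2 — from the minimal polynomial, the factor (x + 4)^3 tells us the largest block for λ = -4 has size 3.
Step 3 — with total size 5, 2 blocks, and largest block 3, the block sizes (in nonincreasing order) are [3, 2].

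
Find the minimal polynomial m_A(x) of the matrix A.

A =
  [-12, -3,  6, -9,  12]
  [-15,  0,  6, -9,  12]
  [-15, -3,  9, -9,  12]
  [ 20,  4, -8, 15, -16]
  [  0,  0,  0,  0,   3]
x^2 - 6*x + 9

The characteristic polynomial is χ_A(x) = (x - 3)^5, so the eigenvalues are known. The minimal polynomial is
  m_A(x) = Π_λ (x − λ)^{k_λ}
where k_λ is the size of the *largest* Jordan block for λ (equivalently, the smallest k with (A − λI)^k v = 0 for every generalised eigenvector v of λ).

  λ = 3: largest Jordan block has size 2, contributing (x − 3)^2

So m_A(x) = (x - 3)^2 = x^2 - 6*x + 9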